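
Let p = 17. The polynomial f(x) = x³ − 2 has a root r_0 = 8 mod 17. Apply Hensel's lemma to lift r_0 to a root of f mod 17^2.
r_1 = 195 (mod 289)

Hensel: r_{i+1} = r_i − f(r_i)/f′(r_i) mod 17^{i+2}, where f′(x) = 3x². Iterate:
  r_0 = 8 (mod 17)
  r_1 = 195 (mod 289)
Final: r = 195 with f(r) ≡ 0 mod 17^2.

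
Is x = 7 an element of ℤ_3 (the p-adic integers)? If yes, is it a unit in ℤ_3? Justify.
x ∈ ℤ_3^× (unit); v_3(x) = 0

ℤ_3 = {x ∈ ℚ_3 : v_3(x) ≥ 0} and ℤ_3^× = {x ∈ ℤ_3 : v_3(x) = 0}. Here v_3(7) = v_3(num) − v_3(den) = 0; compare against these criteria.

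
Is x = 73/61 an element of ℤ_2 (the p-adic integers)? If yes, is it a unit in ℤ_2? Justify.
x ∈ ℤ_2^× (unit); v_2(x) = 0

ℤ_2 = {x ∈ ℚ_2 : v_2(x) ≥ 0} and ℤ_2^× = {x ∈ ℤ_2 : v_2(x) = 0}. Here v_2(73/61) = v_2(num) − v_2(den) = 0; compare against these criteria.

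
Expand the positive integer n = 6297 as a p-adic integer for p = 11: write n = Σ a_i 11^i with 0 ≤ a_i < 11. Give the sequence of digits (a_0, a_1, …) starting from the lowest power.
(a_0, a_1, …) = (5, 0, 8, 4)

Repeated division by 11 gives the digits low-to-high: 6297 = 5 + 8·11^2 + 4·11^3. Digit sequence: (5, 0, 8, 4).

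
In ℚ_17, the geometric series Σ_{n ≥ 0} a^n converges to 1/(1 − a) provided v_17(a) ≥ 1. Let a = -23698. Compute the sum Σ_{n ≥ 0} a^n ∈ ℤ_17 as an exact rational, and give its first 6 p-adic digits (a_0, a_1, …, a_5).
Σ a^n = 1/(1 − a) = 1/23699;  first 6 digits = (1, 0, 3, 12, 8, 4)

v_17(a) = 2 ≥ 1, so the series converges in ℤ_17 to 1/(1 − a) = 1/(1 − (-23698)) = 1/23699. Expand this rational in ℤ_17: compute digits iteratively via d_i = x_i mod 17, x_{i+1} = (x_i − d_i)/17. The first 6 digits are (1, 0, 3, 12, 8, 4).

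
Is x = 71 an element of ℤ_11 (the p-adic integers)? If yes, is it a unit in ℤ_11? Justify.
x ∈ ℤ_11^× (unit); v_11(x) = 0

ℤ_11 = {x ∈ ℚ_11 : v_11(x) ≥ 0} and ℤ_11^× = {x ∈ ℤ_11 : v_11(x) = 0}. Here v_11(71) = v_11(num) − v_11(den) = 0; compare against these criteria.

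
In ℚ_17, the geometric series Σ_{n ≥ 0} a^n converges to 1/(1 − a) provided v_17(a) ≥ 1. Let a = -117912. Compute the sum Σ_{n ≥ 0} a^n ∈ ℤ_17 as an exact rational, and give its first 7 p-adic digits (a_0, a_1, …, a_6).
Σ a^n = 1/(1 − a) = 1/117913;  first 7 digits = (1, 0, 0, 10, 15, 16, 14)

v_17(a) = 3 ≥ 1, so the series converges in ℤ_17 to 1/(1 − a) = 1/(1 − (-117912)) = 1/117913. Expand this rational in ℤ_17: compute digits iteratively via d_i = x_i mod 17, x_{i+1} = (x_i − d_i)/17. The first 7 digits are (1, 0, 0, 10, 15, 16, 14).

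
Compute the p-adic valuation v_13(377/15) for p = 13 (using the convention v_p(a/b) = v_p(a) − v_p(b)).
v_13(377/15) = 1

Factor powers of 13 from the numerator and denominator of the reduced fraction: 377 = 13^1 · 29 and 15 = 13^0 · 15. Apply v_p(a/b) = v_p(a) − v_p(b): v_13(377/15) = 1 − 0 = 1.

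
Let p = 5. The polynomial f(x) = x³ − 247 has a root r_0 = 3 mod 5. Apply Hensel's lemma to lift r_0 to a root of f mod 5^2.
r_1 = 13 (mod 25)

Hensel: r_{i+1} = r_i − f(r_i)/f′(r_i) mod 5^{i+2}, where f′(x) = 3x². Iterate:
  r_0 = 3 (mod 5)
  r_1 = 13 (mod 25)
Final: r = 13 with f(r) ≡ 0 mod 5^2.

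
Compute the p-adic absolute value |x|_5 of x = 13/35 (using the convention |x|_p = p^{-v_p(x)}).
|13/35|_5 = 5

Step 1 — compute v_5(x) by factoring powers of 5 out of the numerator and denominator: v_5(13/35) = -1. Step 2 — apply |x|_p = p^{-v_p(x)} = 5^{1} = 5.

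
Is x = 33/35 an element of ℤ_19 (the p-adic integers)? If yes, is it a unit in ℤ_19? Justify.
x ∈ ℤ_19^× (unit); v_19(x) = 0

ℤ_19 = {x ∈ ℚ_19 : v_19(x) ≥ 0} and ℤ_19^× = {x ∈ ℤ_19 : v_19(x) = 0}. Here v_19(33/35) = v_19(num) − v_19(den) = 0; compare against these criteria.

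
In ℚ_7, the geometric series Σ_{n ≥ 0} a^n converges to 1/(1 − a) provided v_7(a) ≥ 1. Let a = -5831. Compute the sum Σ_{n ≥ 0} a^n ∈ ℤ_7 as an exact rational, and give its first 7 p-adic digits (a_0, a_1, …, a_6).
Σ a^n = 1/(1 − a) = 1/5832;  first 7 digits = (1, 0, 0, 4, 4, 6, 1)

v_7(a) = 3 ≥ 1, so the series converges in ℤ_7 to 1/(1 − a) = 1/(1 − (-5831)) = 1/5832. Expand this rational in ℤ_7: compute digits iteratively via d_i = x_i mod 7, x_{i+1} = (x_i − d_i)/7. The first 7 digits are (1, 0, 0, 4, 4, 6, 1).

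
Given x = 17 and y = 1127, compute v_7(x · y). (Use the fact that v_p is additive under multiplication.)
v_7(19159) = 2

v_p(x) = 0 (factor: 17 = 7^0 · 17); v_p(y) = 2 (factor: 1127 = 7^2 · 23). Additivity: v_p(xy) = v_p(x) + v_p(y) = 0 + 2 = 2. (Direct check: xy = 19159 = 7^2 · (391).)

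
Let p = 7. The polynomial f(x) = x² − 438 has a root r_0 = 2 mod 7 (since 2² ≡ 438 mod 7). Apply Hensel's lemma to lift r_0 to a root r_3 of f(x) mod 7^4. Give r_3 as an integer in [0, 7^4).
r_3 = 576 (mod 2401)

Hensel's recurrence: r_{i+1} = r_i − f(r_i)·(f′(r_i))^{-1} mod 7^{i+2}, with f′(x) = 2x. Iterate:
  r_0 = 2 (mod 7)
  r_1 = 37 (mod 49)
  r_2 = 233 (mod 343)
  r_3 = 576 (mod 2401)
Final: r_3 = 576, and one checks f(r_3) ≡ 0 mod 7^4.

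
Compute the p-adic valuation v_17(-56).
v_17(-56) = 0

v_17(n) is the largest exponent k such that 17^k divides n. Factor out: -56 = -17^0 · 56. (Sign doesn't affect v_p.) So v_17(-56) = 0.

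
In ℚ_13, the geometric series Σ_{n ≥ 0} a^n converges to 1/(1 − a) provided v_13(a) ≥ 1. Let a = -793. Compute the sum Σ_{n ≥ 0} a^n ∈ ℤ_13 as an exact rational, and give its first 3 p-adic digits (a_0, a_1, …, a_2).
Σ a^n = 1/(1 − a) = 1/794;  first 3 digits = (1, 4, 11)

v_13(a) = 1 ≥ 1, so the series converges in ℤ_13 to 1/(1 − a) = 1/(1 − (-793)) = 1/794. Expand this rational in ℤ_13: compute digits iteratively via d_i = x_i mod 13, x_{i+1} = (x_i − d_i)/13. The first 3 digits are (1, 4, 11).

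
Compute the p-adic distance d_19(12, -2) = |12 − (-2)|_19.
d_19(12, -2) = 1

Step 1 — x − y = 12 − (-2) = 14. Step 2 — v_19(14) = 0 (factor: 14 = (19^0 · 14); the sign does not affect v_p). Step 3 — |x − y|_19 = 19^{0} = 1.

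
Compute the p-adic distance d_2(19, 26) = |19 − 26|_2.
d_2(19, 26) = 1

Step 1 — x − y = 19 − 26 = -7. Step 2 — v_2(-7) = 0 (factor: -7 = −(2^0 · 7); the sign does not affect v_p). Step 3 — |x − y|_2 = 2^{0} = 1.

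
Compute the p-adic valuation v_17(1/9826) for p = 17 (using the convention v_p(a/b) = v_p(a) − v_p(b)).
v_17(1/9826) = -3

Factor powers of 17 from the numerator and denominator of the reduced fraction: 1 = 17^0 · 1 and 9826 = 17^3 · 2. Apply v_p(a/b) = v_p(a) − v_p(b): v_17(1/9826) = 0 − 3 = -3.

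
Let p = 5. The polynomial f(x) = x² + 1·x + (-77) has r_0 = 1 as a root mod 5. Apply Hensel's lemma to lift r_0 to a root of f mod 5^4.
r_3 = 26 (mod 625)

Hensel: r_{i+1} = r_i − f(r_i)·(f′(r_i))^{-1} mod 5^{i+2}, f′(x) = 2x + 1. Iterate:
  r_0 = 1 (mod 5)
  r_1 = 1 (mod 25)
  r_2 = 26 (mod 125)
  r_3 = 26 (mod 625)
Final: r = 26 satisfies f(r) ≡ 0 mod 5^4.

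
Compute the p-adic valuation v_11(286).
v_11(286) = 1

v_11(n) is the largest exponent k such that 11^k divides n. Factor out: 286 = 11^1 · 26. (Sign doesn't affect v_p.) So v_11(286) = 1.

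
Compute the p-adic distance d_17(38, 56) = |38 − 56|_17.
d_17(38, 56) = 1

Step 1 — x − y = 38 − 56 = -18. Step 2 — v_17(-18) = 0 (factor: -18 = −(17^0 · 18); the sign does not affect v_p). Step 3 — |x − y|_17 = 17^{0} = 1.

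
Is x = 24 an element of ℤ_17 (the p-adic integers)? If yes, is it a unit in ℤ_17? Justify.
x ∈ ℤ_17^× (unit); v_17(x) = 0

ℤ_17 = {x ∈ ℚ_17 : v_17(x) ≥ 0} and ℤ_17^× = {x ∈ ℤ_17 : v_17(x) = 0}. Here v_17(24) = v_17(num) − v_17(den) = 0; compare against these criteria.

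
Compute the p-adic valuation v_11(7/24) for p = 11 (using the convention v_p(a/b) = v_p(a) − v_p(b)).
v_11(7/24) = 0

Factor powers of 11 from the numerator and denominator of the reduced fraction: 7 = 11^0 · 7 and 24 = 11^0 · 24. Apply v_p(a/b) = v_p(a) − v_p(b): v_11(7/24) = 0 − 0 = 0.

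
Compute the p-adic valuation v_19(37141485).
v_19(37141485) = 5

v_19(n) is the largest exponent k such that 19^k divides n. Factor out: 37141485 = 19^5 · 15. (Sign doesn't affect v_p.) So v_19(37141485) = 5.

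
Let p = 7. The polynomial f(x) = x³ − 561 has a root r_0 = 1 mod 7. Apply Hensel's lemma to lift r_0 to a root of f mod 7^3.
r_2 = 253 (mod 343)

Hensel: r_{i+1} = r_i − f(r_i)/f′(r_i) mod 7^{i+2}, where f′(x) = 3x². Iterate:
  r_0 = 1 (mod 7)
  r_1 = 8 (mod 49)
  r_2 = 253 (mod 343)
Final: r = 253 with f(r) ≡ 0 mod 7^3.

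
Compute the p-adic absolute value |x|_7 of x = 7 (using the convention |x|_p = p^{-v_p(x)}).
|7|_7 = 1/7

Step 1 — compute v_7(x) by factoring powers of 7 out of the numerator and denominator: v_7(7) = 1. Step 2 — apply |x|_p = p^{-v_p(x)} = 7^{-1} = 1/7.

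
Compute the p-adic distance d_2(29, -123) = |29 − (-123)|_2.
d_2(29, -123) = 1/8

Step 1 — x − y = 29 − (-123) = 152. Step 2 — v_2(152) = 3 (factor: 152 = (2^3 · 19); the sign does not affect v_p). Step 3 — |x − y|_2 = 2^{-3} = 1/8.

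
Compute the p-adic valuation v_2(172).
v_2(172) = 2

v_2(n) is the largest exponent k such that 2^k divides n. Factor out: 172 = 2^2 · 43. (Sign doesn't affect v_p.) So v_2(172) = 2.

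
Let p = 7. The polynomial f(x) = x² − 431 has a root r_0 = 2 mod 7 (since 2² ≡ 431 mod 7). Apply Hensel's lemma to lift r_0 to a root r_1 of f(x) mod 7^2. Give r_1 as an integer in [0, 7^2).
r_1 = 23 (mod 49)

Hensel's recurrence: r_{i+1} = r_i − f(r_i)·(f′(r_i))^{-1} mod 7^{i+2}, with f′(x) = 2x. Iterate:
  r_0 = 2 (mod 7)
  r_1 = 23 (mod 49)
Final: r_1 = 23, and one checks f(r_1) ≡ 0 mod 7^2.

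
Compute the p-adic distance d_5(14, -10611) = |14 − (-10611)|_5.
d_5(14, -10611) = 1/625

Step 1 — x − y = 14 − (-10611) = 10625. Step 2 — v_5(10625) = 4 (factor: 10625 = (5^4 · 17); the sign does not affect v_p). Step 3 — |x − y|_5 = 5^{-4} = 1/625.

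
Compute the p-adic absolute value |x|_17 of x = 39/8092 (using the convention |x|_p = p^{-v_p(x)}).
|39/8092|_17 = 289

Step 1 — compute v_17(x) by factoring powers of 17 out of the numerator and denominator: v_17(39/8092) = -2. Step 2 — apply |x|_p = p^{-v_p(x)} = 17^{2} = 289.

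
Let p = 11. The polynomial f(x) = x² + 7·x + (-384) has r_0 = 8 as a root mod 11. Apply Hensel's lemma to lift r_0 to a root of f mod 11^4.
r_3 = 3297 (mod 14641)

Hensel: r_{i+1} = r_i − f(r_i)·(f′(r_i))^{-1} mod 11^{i+2}, f′(x) = 2x + 7. Iterate:
  r_0 = 8 (mod 11)
  r_1 = 30 (mod 121)
  r_2 = 635 (mod 1331)
  r_3 = 3297 (mod 14641)
Final: r = 3297 satisfies f(r) ≡ 0 mod 11^4.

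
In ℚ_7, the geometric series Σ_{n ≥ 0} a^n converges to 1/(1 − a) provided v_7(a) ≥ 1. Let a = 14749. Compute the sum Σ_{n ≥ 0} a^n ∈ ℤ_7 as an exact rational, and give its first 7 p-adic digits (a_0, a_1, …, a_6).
Σ a^n = 1/(1 − a) = -1/14748;  first 7 digits = (1, 0, 0, 1, 6, 0, 1)

v_7(a) = 3 ≥ 1, so the series converges in ℤ_7 to 1/(1 − a) = 1/(1 − 14749) = -1/14748. Expand this rational in ℤ_7: compute digits iteratively via d_i = x_i mod 7, x_{i+1} = (x_i − d_i)/7. The first 7 digits are (1, 0, 0, 1, 6, 0, 1).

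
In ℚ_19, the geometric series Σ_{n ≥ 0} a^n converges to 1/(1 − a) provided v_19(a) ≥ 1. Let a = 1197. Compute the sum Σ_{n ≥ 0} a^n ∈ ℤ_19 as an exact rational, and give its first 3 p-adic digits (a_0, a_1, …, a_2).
Σ a^n = 1/(1 − a) = -1/1196;  first 3 digits = (1, 6, 1)

v_19(a) = 1 ≥ 1, so the series converges in ℤ_19 to 1/(1 − a) = 1/(1 − 1197) = -1/1196. Expand this rational in ℤ_19: compute digits iteratively via d_i = x_i mod 19, x_{i+1} = (x_i − d_i)/19. The first 3 digits are (1, 6, 1).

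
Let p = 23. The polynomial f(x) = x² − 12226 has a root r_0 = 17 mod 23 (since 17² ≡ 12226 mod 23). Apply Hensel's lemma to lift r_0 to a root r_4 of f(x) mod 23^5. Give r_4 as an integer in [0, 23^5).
r_4 = 3363330 (mod 6436343)

Hensel's recurrence: r_{i+1} = r_i − f(r_i)·(f′(r_i))^{-1} mod 23^{i+2}, with f′(x) = 2x. Iterate:
  r_0 = 17 (mod 23)
  r_1 = 477 (mod 529)
  r_2 = 5238 (mod 12167)
  r_3 = 5238 (mod 279841)
  r_4 = 3363330 (mod 6436343)
Final: r_4 = 3363330, and one checks f(r_4) ≡ 0 mod 23^5.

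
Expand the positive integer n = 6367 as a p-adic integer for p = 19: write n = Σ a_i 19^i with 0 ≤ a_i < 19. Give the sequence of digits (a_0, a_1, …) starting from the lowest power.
(a_0, a_1, …) = (2, 12, 17)

Repeated division by 19 gives the digits low-to-high: 6367 = 2 + 12·19^1 + 17·19^2. Digit sequence: (2, 12, 17).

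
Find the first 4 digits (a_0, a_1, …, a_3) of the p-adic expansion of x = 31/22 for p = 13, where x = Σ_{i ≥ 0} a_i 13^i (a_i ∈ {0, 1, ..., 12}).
(a_0, …, a_3) = (2, 10, 1, 4)

v_13(31/22) = 0 (numerator and denominator both coprime to 13), so x ∈ ℤ_13^×. Compute digits iteratively via a_i = x_i mod 13, x_{i+1} = (x_i − a_i)/13, with x_0 = x:
  x_0 = 31/22;  a_0 = 2;  x_1 = (x_0 − 2)/13 = -1/22
  x_1 = -1/22;  a_1 = 10;  x_2 = (x_1 − 10)/13 = -17/22
  x_2 = -17/22;  a_2 = 1;  x_3 = (x_2 − 1)/13 = -3/22
  x_3 = -3/22;  a_3 = 4;  x_4 = (x_3 − 4)/13 = -7/22
Digits: (2, 10, 1, 4).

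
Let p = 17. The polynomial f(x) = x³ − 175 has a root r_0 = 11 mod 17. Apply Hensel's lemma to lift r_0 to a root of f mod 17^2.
r_1 = 11 (mod 289)

Hensel: r_{i+1} = r_i − f(r_i)/f′(r_i) mod 17^{i+2}, where f′(x) = 3x². Iterate:
  r_0 = 11 (mod 17)
  r_1 = 11 (mod 289)
Final: r = 11 with f(r) ≡ 0 mod 17^2.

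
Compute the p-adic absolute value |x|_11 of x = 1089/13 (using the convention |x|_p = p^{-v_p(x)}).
|1089/13|_11 = 1/121

Step 1 — compute v_11(x) by factoring powers of 11 out of the numerator and denominator: v_11(1089/13) = 2. Step 2 — apply |x|_p = p^{-v_p(x)} = 11^{-2} = 1/121.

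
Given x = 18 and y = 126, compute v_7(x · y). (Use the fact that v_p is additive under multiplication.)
v_7(2268) = 1

v_p(x) = 0 (factor: 18 = 7^0 · 18); v_p(y) = 1 (factor: 126 = 7^1 · 18). Additivity: v_p(xy) = v_p(x) + v_p(y) = 0 + 1 = 1. (Direct check: xy = 2268 = 7^1 · (324).)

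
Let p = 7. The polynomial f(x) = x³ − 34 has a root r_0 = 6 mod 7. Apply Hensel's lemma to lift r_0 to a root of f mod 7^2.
r_1 = 27 (mod 49)

Hensel: r_{i+1} = r_i − f(r_i)/f′(r_i) mod 7^{i+2}, where f′(x) = 3x². Iterate:
  r_0 = 6 (mod 7)
  r_1 = 27 (mod 49)
Final: r = 27 with f(r) ≡ 0 mod 7^2.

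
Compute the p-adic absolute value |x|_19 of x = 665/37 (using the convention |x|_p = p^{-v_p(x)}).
|665/37|_19 = 1/19

Step 1 — compute v_19(x) by factoring powers of 19 out of the numerator and denominator: v_19(665/37) = 1. Step 2 — apply |x|_p = p^{-v_p(x)} = 19^{-1} = 1/19.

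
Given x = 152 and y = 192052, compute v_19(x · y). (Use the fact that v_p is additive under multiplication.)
v_19(29191904) = 4

v_p(x) = 1 (factor: 152 = 19^1 · 8); v_p(y) = 3 (factor: 192052 = 19^3 · 28). Additivity: v_p(xy) = v_p(x) + v_p(y) = 1 + 3 = 4. (Direct check: xy = 29191904 = 19^4 · (224).)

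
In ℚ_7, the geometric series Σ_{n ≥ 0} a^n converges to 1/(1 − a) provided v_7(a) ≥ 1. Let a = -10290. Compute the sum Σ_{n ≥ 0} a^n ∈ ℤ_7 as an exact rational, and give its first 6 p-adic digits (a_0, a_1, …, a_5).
Σ a^n = 1/(1 − a) = 1/10291;  first 6 digits = (1, 0, 0, 5, 2, 6)

v_7(a) = 3 ≥ 1, so the series converges in ℤ_7 to 1/(1 − a) = 1/(1 − (-10290)) = 1/10291. Expand this rational in ℤ_7: compute digits iteratively via d_i = x_i mod 7, x_{i+1} = (x_i − d_i)/7. The first 6 digits are (1, 0, 0, 5, 2, 6).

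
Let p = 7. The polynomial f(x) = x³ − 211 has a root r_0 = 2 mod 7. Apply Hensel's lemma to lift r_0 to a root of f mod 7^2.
r_1 = 23 (mod 49)

Hensel: r_{i+1} = r_i − f(r_i)/f′(r_i) mod 7^{i+2}, where f′(x) = 3x². Iterate:
  r_0 = 2 (mod 7)
  r_1 = 23 (mod 49)
Final: r = 23 with f(r) ≡ 0 mod 7^2.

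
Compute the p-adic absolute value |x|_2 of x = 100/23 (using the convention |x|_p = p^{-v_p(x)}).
|100/23|_2 = 1/4

Step 1 — compute v_2(x) by factoring powers of 2 out of the numerator and denominator: v_2(100/23) = 2. Step 2 — apply |x|_p = p^{-v_p(x)} = 2^{-2} = 1/4.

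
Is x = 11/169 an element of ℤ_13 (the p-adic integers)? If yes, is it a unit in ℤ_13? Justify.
x ∉ ℤ_13 (v_13(x) = -2 < 0)

ℤ_13 = {x ∈ ℚ_13 : v_13(x) ≥ 0} and ℤ_13^× = {x ∈ ℤ_13 : v_13(x) = 0}. Here v_13(11/169) = v_13(num) − v_13(den) = -2; compare against these criteria.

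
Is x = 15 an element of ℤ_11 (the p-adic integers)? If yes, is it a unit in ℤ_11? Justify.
x ∈ ℤ_11^× (unit); v_11(x) = 0

ℤ_11 = {x ∈ ℚ_11 : v_11(x) ≥ 0} and ℤ_11^× = {x ∈ ℤ_11 : v_11(x) = 0}. Here v_11(15) = v_11(num) − v_11(den) = 0; compare against these criteria.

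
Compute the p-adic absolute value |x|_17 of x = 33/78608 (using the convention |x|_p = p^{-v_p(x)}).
|33/78608|_17 = 4913

Step 1 — compute v_17(x) by factoring powers of 17 out of the numerator and denominator: v_17(33/78608) = -3. Step 2 — apply |x|_p = p^{-v_p(x)} = 17^{3} = 4913.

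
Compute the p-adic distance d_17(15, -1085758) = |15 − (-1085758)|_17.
d_17(15, -1085758) = 1/83521

Step 1 — x − y = 15 − (-1085758) = 1085773. Step 2 — v_17(1085773) = 4 (factor: 1085773 = (17^4 · 13); the sign does not affect v_p). Step 3 — |x − y|_17 = 17^{-4} = 1/83521.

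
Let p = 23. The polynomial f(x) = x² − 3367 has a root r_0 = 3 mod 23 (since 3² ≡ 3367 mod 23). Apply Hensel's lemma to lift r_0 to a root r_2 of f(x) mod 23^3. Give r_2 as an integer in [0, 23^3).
r_2 = 7616 (mod 12167)

Hensel's recurrence: r_{i+1} = r_i − f(r_i)·(f′(r_i))^{-1} mod 23^{i+2}, with f′(x) = 2x. Iterate:
  r_0 = 3 (mod 23)
  r_1 = 210 (mod 529)
  r_2 = 7616 (mod 12167)
Final: r_2 = 7616, and one checks f(r_2) ≡ 0 mod 23^3.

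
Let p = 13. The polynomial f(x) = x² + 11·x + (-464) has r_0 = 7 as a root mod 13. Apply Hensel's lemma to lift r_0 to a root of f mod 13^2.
r_1 = 7 (mod 169)

Hensel: r_{i+1} = r_i − f(r_i)·(f′(r_i))^{-1} mod 13^{i+2}, f′(x) = 2x + 11. Iterate:
  r_0 = 7 (mod 13)
  r_1 = 7 (mod 169)
Final: r = 7 satisfies f(r) ≡ 0 mod 13^2.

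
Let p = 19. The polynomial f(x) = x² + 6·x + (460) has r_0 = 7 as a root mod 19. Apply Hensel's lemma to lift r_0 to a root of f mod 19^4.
r_3 = 97287 (mod 130321)

Hensel: r_{i+1} = r_i − f(r_i)·(f′(r_i))^{-1} mod 19^{i+2}, f′(x) = 2x + 6. Iterate:
  r_0 = 7 (mod 19)
  r_1 = 178 (mod 361)
  r_2 = 1261 (mod 6859)
  r_3 = 97287 (mod 130321)
Final: r = 97287 satisfies f(r) ≡ 0 mod 19^4.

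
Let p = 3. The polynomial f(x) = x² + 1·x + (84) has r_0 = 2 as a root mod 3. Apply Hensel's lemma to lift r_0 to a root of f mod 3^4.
r_3 = 65 (mod 81)

Hensel: r_{i+1} = r_i − f(r_i)·(f′(r_i))^{-1} mod 3^{i+2}, f′(x) = 2x + 1. Iterate:
  r_0 = 2 (mod 3)
  r_1 = 2 (mod 9)
  r_2 = 11 (mod 27)
  r_3 = 65 (mod 81)
Final: r = 65 satisfies f(r) ≡ 0 mod 3^4.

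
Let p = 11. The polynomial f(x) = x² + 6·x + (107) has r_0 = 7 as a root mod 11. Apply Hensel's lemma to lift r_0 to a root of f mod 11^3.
r_2 = 106 (mod 1331)

Hensel: r_{i+1} = r_i − f(r_i)·(f′(r_i))^{-1} mod 11^{i+2}, f′(x) = 2x + 6. Iterate:
  r_0 = 7 (mod 11)
  r_1 = 106 (mod 121)
  r_2 = 106 (mod 1331)
Final: r = 106 satisfies f(r) ≡ 0 mod 11^3.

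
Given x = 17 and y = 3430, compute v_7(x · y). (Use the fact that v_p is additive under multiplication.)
v_7(58310) = 3

v_p(x) = 0 (factor: 17 = 7^0 · 17); v_p(y) = 3 (factor: 3430 = 7^3 · 10). Additivity: v_p(xy) = v_p(x) + v_p(y) = 0 + 3 = 3. (Direct check: xy = 58310 = 7^3 · (170).)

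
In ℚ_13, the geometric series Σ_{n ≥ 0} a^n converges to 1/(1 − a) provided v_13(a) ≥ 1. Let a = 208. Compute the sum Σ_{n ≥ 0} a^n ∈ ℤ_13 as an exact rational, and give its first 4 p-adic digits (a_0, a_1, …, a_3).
Σ a^n = 1/(1 − a) = -1/207;  first 4 digits = (1, 3, 10, 7)

v_13(a) = 1 ≥ 1, so the series converges in ℤ_13 to 1/(1 − a) = 1/(1 − 208) = -1/207. Expand this rational in ℤ_13: compute digits iteratively via d_i = x_i mod 13, x_{i+1} = (x_i − d_i)/13. The first 4 digits are (1, 3, 10, 7).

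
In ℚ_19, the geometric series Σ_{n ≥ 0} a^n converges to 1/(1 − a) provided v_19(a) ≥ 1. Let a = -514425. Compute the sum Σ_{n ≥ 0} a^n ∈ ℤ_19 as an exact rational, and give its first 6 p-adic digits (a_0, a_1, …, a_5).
Σ a^n = 1/(1 − a) = 1/514426;  first 6 digits = (1, 0, 0, 1, 15, 18)

v_19(a) = 3 ≥ 1, so the series converges in ℤ_19 to 1/(1 − a) = 1/(1 − (-514425)) = 1/514426. Expand this rational in ℤ_19: compute digits iteratively via d_i = x_i mod 19, x_{i+1} = (x_i − d_i)/19. The first 6 digits are (1, 0, 0, 1, 15, 18).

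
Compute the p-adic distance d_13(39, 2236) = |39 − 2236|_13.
d_13(39, 2236) = 1/2197

Step 1 — x − y = 39 − 2236 = -2197. Step 2 — v_13(-2197) = 3 (factor: -2197 = −(13^3 · 1); the sign does not affect v_p). Step 3 — |x − y|_13 = 13^{-3} = 1/2197.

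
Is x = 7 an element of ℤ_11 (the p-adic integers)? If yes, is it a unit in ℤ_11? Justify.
x ∈ ℤ_11^× (unit); v_11(x) = 0

ℤ_11 = {x ∈ ℚ_11 : v_11(x) ≥ 0} and ℤ_11^× = {x ∈ ℤ_11 : v_11(x) = 0}. Here v_11(7) = v_11(num) − v_11(den) = 0; compare against these criteria.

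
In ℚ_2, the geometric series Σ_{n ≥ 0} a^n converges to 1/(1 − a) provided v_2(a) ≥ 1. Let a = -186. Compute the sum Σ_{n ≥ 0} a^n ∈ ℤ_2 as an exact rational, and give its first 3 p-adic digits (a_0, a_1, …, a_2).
Σ a^n = 1/(1 − a) = 1/187;  first 3 digits = (1, 1, 0)

v_2(a) = 1 ≥ 1, so the series converges in ℤ_2 to 1/(1 − a) = 1/(1 − (-186)) = 1/187. Expand this rational in ℤ_2: compute digits iteratively via d_i = x_i mod 2, x_{i+1} = (x_i − d_i)/2. The first 3 digits are (1, 1, 0).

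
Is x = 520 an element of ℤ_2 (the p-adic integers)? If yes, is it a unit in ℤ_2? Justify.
x ∈ ℤ_2 but not a unit; v_2(x) = 3 > 0

ℤ_2 = {x ∈ ℚ_2 : v_2(x) ≥ 0} and ℤ_2^× = {x ∈ ℤ_2 : v_2(x) = 0}. Here v_2(520) = v_2(num) − v_2(den) = 3; compare against these criteria.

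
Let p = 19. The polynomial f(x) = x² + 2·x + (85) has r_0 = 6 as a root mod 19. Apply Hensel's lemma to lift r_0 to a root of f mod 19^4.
r_3 = 58659 (mod 130321)

Hensel: r_{i+1} = r_i − f(r_i)·(f′(r_i))^{-1} mod 19^{i+2}, f′(x) = 2x + 2. Iterate:
  r_0 = 6 (mod 19)
  r_1 = 177 (mod 361)
  r_2 = 3787 (mod 6859)
  r_3 = 58659 (mod 130321)
Final: r = 58659 satisfies f(r) ≡ 0 mod 19^4.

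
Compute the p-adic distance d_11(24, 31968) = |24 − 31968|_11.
d_11(24, 31968) = 1/1331

Step 1 — x − y = 24 − 31968 = -31944. Step 2 — v_11(-31944) = 3 (factor: -31944 = −(11^3 · 24); the sign does not affect v_p). Step 3 — |x − y|_11 = 11^{-3} = 1/1331.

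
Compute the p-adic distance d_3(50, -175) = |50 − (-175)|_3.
d_3(50, -175) = 1/9

Step 1 — x − y = 50 − (-175) = 225. Step 2 — v_3(225) = 2 (factor: 225 = (3^2 · 25); the sign does not affect v_p). Step 3 — |x − y|_3 = 3^{-2} = 1/9.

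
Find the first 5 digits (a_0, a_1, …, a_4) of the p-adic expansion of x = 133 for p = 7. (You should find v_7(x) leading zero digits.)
(a_0, …, a_4) = (0, 5, 2, 0, 0)

v_7(133) = 1, so a_0 = ... = a_0 = 0. Factor out: x = 7^1 · u with u = 19 a unit in ℤ_7. Expand u iteratively via a_{v+i} = u_i mod 7, u_{i+1} = (u_i − a_{v+i})/7:
  u_0 = 19;  a_1 = 5;  u_1 = (u_0 − 5)/7 = 2
  u_1 = 2;  a_2 = 2;  u_2 = (u_1 − 2)/7 = 0
  u_2 = 0;  a_3 = 0;  u_3 = (u_2 − 0)/7 = 0
  u_3 = 0;  a_4 = 0;  u_4 = (u_3 − 0)/7 = 0
Digits: (0, 5, 2, 0, 0).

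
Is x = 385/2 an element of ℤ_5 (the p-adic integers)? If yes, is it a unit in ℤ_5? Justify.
x ∈ ℤ_5 but not a unit; v_5(x) = 1 > 0

ℤ_5 = {x ∈ ℚ_5 : v_5(x) ≥ 0} and ℤ_5^× = {x ∈ ℤ_5 : v_5(x) = 0}. Here v_5(385/2) = v_5(num) − v_5(den) = 1; compare against these criteria.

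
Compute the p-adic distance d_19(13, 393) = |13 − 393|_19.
d_19(13, 393) = 1/19

Step 1 — x − y = 13 − 393 = -380. Step 2 — v_19(-380) = 1 (factor: -380 = −(19^1 · 20); the sign does not affect v_p). Step 3 — |x − y|_19 = 19^{-1} = 1/19.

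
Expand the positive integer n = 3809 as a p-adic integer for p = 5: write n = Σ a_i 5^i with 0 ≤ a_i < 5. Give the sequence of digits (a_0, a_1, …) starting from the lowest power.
(a_0, a_1, …) = (4, 1, 2, 0, 1, 1)

Repeated division by 5 gives the digits low-to-high: 3809 = 4 + 1·5^1 + 2·5^2 + 1·5^4 + 1·5^5. Digit sequence: (4, 1, 2, 0, 1, 1).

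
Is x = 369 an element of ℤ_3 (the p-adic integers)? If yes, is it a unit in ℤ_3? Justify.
x ∈ ℤ_3 but not a unit; v_3(x) = 2 > 0

ℤ_3 = {x ∈ ℚ_3 : v_3(x) ≥ 0} and ℤ_3^× = {x ∈ ℤ_3 : v_3(x) = 0}. Here v_3(369) = v_3(num) − v_3(den) = 2; compare against these criteria.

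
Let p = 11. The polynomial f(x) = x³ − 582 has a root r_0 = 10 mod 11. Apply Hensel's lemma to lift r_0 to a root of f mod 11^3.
r_2 = 395 (mod 1331)

Hensel: r_{i+1} = r_i − f(r_i)/f′(r_i) mod 11^{i+2}, where f′(x) = 3x². Iterate:
  r_0 = 10 (mod 11)
  r_1 = 32 (mod 121)
  r_2 = 395 (mod 1331)
Final: r = 395 with f(r) ≡ 0 mod 11^3.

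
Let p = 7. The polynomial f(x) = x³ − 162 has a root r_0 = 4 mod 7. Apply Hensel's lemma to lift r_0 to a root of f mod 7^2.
r_1 = 4 (mod 49)

Hensel: r_{i+1} = r_i − f(r_i)/f′(r_i) mod 7^{i+2}, where f′(x) = 3x². Iterate:
  r_0 = 4 (mod 7)
  r_1 = 4 (mod 49)
Final: r = 4 with f(r) ≡ 0 mod 7^2.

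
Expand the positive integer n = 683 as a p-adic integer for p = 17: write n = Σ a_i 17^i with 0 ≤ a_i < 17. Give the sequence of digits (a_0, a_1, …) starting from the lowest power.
(a_0, a_1, …) = (3, 6, 2)

Repeated division by 17 gives the digits low-to-high: 683 = 3 + 6·17^1 + 2·17^2. Digit sequence: (3, 6, 2).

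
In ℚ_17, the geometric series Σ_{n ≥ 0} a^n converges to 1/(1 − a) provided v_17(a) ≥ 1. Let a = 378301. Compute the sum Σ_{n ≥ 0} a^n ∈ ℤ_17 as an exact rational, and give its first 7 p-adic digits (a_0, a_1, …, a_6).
Σ a^n = 1/(1 − a) = -1/378300;  first 7 digits = (1, 0, 0, 9, 4, 0, 13)

v_17(a) = 3 ≥ 1, so the series converges in ℤ_17 to 1/(1 − a) = 1/(1 − 378301) = -1/378300. Expand this rational in ℤ_17: compute digits iteratively via d_i = x_i mod 17, x_{i+1} = (x_i − d_i)/17. The first 7 digits are (1, 0, 0, 9, 4, 0, 13).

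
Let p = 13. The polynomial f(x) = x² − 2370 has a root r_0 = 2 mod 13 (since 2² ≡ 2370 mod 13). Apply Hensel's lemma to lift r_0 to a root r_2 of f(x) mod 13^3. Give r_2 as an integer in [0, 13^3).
r_2 = 1692 (mod 2197)

Hensel's recurrence: r_{i+1} = r_i − f(r_i)·(f′(r_i))^{-1} mod 13^{i+2}, with f′(x) = 2x. Iterate:
  r_0 = 2 (mod 13)
  r_1 = 2 (mod 169)
  r_2 = 1692 (mod 2197)
Final: r_2 = 1692, and one checks f(r_2) ≡ 0 mod 13^3.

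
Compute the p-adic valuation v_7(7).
v_7(7) = 1

v_7(n) is the largest exponent k such that 7^k divides n. Factor out: 7 = 7^1 · 1. (Sign doesn't affect v_p.) So v_7(7) = 1.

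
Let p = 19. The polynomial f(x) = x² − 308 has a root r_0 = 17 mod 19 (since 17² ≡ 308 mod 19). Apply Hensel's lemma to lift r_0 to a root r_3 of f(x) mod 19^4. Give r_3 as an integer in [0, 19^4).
r_3 = 76815 (mod 130321)

Hensel's recurrence: r_{i+1} = r_i − f(r_i)·(f′(r_i))^{-1} mod 19^{i+2}, with f′(x) = 2x. Iterate:
  r_0 = 17 (mod 19)
  r_1 = 283 (mod 361)
  r_2 = 1366 (mod 6859)
  r_3 = 76815 (mod 130321)
Final: r_3 = 76815, and one checks f(r_3) ≡ 0 mod 19^4.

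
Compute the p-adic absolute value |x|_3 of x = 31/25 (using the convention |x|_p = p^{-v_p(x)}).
|31/25|_3 = 1

Step 1 — compute v_3(x) by factoring powers of 3 out of the numerator and denominator: v_3(31/25) = 0. Step 2 — apply |x|_p = p^{-v_p(x)} = 3^{0} = 1.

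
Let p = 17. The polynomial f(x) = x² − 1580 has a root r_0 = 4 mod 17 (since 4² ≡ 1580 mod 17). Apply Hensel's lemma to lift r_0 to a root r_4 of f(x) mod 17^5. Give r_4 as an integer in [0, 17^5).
r_4 = 892198 (mod 1419857)

Hensel's recurrence: r_{i+1} = r_i − f(r_i)·(f′(r_i))^{-1} mod 17^{i+2}, with f′(x) = 2x. Iterate:
  r_0 = 4 (mod 17)
  r_1 = 55 (mod 289)
  r_2 = 2945 (mod 4913)
  r_3 = 56988 (mod 83521)
  r_4 = 892198 (mod 1419857)
Final: r_4 = 892198, and one checks f(r_4) ≡ 0 mod 17^5.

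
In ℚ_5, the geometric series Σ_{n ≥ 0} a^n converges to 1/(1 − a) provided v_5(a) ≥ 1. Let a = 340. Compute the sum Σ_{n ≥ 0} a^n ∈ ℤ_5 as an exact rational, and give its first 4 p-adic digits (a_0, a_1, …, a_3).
Σ a^n = 1/(1 − a) = -1/339;  first 4 digits = (1, 3, 2, 4)

v_5(a) = 1 ≥ 1, so the series converges in ℤ_5 to 1/(1 − a) = 1/(1 − 340) = -1/339. Expand this rational in ℤ_5: compute digits iteratively via d_i = x_i mod 5, x_{i+1} = (x_i − d_i)/5. The first 4 digits are (1, 3, 2, 4).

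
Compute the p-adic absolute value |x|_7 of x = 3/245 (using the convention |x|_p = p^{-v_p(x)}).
|3/245|_7 = 49

Step 1 — compute v_7(x) by factoring powers of 7 out of the numerator and denominator: v_7(3/245) = -2. Step 2 — apply |x|_p = p^{-v_p(x)} = 7^{2} = 49.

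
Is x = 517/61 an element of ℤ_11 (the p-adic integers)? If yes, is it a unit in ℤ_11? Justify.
x ∈ ℤ_11 but not a unit; v_11(x) = 1 > 0

ℤ_11 = {x ∈ ℚ_11 : v_11(x) ≥ 0} and ℤ_11^× = {x ∈ ℤ_11 : v_11(x) = 0}. Here v_11(517/61) = v_11(num) − v_11(den) = 1; compare against these criteria.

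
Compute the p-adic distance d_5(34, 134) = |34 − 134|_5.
d_5(34, 134) = 1/25

Step 1 — x − y = 34 − 134 = -100. Step 2 — v_5(-100) = 2 (factor: -100 = −(5^2 · 4); the sign does not affect v_p). Step 3 — |x − y|_5 = 5^{-2} = 1/25.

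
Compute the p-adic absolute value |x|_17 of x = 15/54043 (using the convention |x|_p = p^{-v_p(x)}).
|15/54043|_17 = 4913

Step 1 — compute v_17(x) by factoring powers of 17 out of the numerator and denominator: v_17(15/54043) = -3. Step 2 — apply |x|_p = p^{-v_p(x)} = 17^{3} = 4913.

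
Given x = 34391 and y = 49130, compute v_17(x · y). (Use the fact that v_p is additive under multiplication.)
v_17(1689629830) = 6

v_p(x) = 3 (factor: 34391 = 17^3 · 7); v_p(y) = 3 (factor: 49130 = 17^3 · 10). Additivity: v_p(xy) = v_p(x) + v_p(y) = 3 + 3 = 6. (Direct check: xy = 1689629830 = 17^6 · (70).)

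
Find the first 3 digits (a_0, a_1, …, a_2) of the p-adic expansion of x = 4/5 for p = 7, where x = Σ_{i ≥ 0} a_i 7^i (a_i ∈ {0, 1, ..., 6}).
(a_0, …, a_2) = (5, 5, 2)

v_7(4/5) = 0 (numerator and denominator both coprime to 7), so x ∈ ℤ_7^×. Compute digits iteratively via a_i = x_i mod 7, x_{i+1} = (x_i − a_i)/7, with x_0 = x:
  x_0 = 4/5;  a_0 = 5;  x_1 = (x_0 − 5)/7 = -3/5
  x_1 = -3/5;  a_1 = 5;  x_2 = (x_1 − 5)/7 = -4/5
  x_2 = -4/5;  a_2 = 2;  x_3 = (x_2 − 2)/7 = -2/5
Digits: (5, 5, 2).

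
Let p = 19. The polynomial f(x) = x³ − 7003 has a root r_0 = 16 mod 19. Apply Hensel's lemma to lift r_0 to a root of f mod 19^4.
r_3 = 63780 (mod 130321)

Hensel: r_{i+1} = r_i − f(r_i)/f′(r_i) mod 19^{i+2}, where f′(x) = 3x². Iterate:
  r_0 = 16 (mod 19)
  r_1 = 244 (mod 361)
  r_2 = 2049 (mod 6859)
  r_3 = 63780 (mod 130321)
Final: r = 63780 with f(r) ≡ 0 mod 19^4.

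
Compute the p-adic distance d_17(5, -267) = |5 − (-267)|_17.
d_17(5, -267) = 1/17

Step 1 — x − y = 5 − (-267) = 272. Step 2 — v_17(272) = 1 (factor: 272 = (17^1 · 16); the sign does not affect v_p). Step 3 — |x − y|_17 = 17^{-1} = 1/17.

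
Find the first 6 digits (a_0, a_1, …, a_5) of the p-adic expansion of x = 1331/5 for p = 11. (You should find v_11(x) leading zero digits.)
(a_0, …, a_5) = (0, 0, 0, 9, 8, 8)

v_11(1331/5) = 3, so a_0 = ... = a_2 = 0. Factor out: x = 11^3 · u with u = 1/5 a unit in ℤ_11. Expand u iteratively via a_{v+i} = u_i mod 11, u_{i+1} = (u_i − a_{v+i})/11:
  u_0 = 1/5;  a_3 = 9;  u_1 = (u_0 − 9)/11 = -4/5
  u_1 = -4/5;  a_4 = 8;  u_2 = (u_1 − 8)/11 = -4/5
  u_2 = -4/5;  a_5 = 8;  u_3 = (u_2 − 8)/11 = -4/5
Digits: (0, 0, 0, 9, 8, 8).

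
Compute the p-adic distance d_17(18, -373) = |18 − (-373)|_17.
d_17(18, -373) = 1/17

Step 1 — x − y = 18 − (-373) = 391. Step 2 — v_17(391) = 1 (factor: 391 = (17^1 · 23); the sign does not affect v_p). Step 3 — |x − y|_17 = 17^{-1} = 1/17.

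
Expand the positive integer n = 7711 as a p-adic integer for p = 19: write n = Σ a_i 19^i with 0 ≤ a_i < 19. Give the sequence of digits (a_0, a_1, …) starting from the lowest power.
(a_0, a_1, …) = (16, 6, 2, 1)

Repeated division by 19 gives the digits low-to-high: 7711 = 16 + 6·19^1 + 2·19^2 + 1·19^3. Digit sequence: (16, 6, 2, 1).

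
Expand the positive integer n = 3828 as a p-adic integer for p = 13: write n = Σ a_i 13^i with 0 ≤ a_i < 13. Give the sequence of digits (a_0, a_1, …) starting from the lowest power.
(a_0, a_1, …) = (6, 8, 9, 1)

Repeated division by 13 gives the digits low-to-high: 3828 = 6 + 8·13^1 + 9·13^2 + 1·13^3. Digit sequence: (6, 8, 9, 1).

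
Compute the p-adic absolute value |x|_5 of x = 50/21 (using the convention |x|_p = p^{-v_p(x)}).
|50/21|_5 = 1/25

Step 1 — compute v_5(x) by factoring powers of 5 out of the numerator and denominator: v_5(50/21) = 2. Step 2 — apply |x|_p = p^{-v_p(x)} = 5^{-2} = 1/25.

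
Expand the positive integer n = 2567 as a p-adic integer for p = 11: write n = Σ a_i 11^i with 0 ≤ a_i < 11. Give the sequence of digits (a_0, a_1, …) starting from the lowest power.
(a_0, a_1, …) = (4, 2, 10, 1)

Repeated division by 11 gives the digits low-to-high: 2567 = 4 + 2·11^1 + 10·11^2 + 1·11^3. Digit sequence: (4, 2, 10, 1).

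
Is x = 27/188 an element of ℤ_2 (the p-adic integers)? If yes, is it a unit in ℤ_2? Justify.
x ∉ ℤ_2 (v_2(x) = -2 < 0)

ℤ_2 = {x ∈ ℚ_2 : v_2(x) ≥ 0} and ℤ_2^× = {x ∈ ℤ_2 : v_2(x) = 0}. Here v_2(27/188) = v_2(num) − v_2(den) = -2; compare against these criteria.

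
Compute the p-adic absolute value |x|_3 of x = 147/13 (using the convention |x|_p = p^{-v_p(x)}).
|147/13|_3 = 1/3

Step 1 — compute v_3(x) by factoring powers of 3 out of the numerator and denominator: v_3(147/13) = 1. Step 2 — apply |x|_p = p^{-v_p(x)} = 3^{-1} = 1/3.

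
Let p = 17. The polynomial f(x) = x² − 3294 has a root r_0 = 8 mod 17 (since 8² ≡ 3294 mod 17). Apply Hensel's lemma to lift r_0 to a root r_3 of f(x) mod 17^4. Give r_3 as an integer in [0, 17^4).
r_3 = 37816 (mod 83521)

Hensel's recurrence: r_{i+1} = r_i − f(r_i)·(f′(r_i))^{-1} mod 17^{i+2}, with f′(x) = 2x. Iterate:
  r_0 = 8 (mod 17)
  r_1 = 246 (mod 289)
  r_2 = 3425 (mod 4913)
  r_3 = 37816 (mod 83521)
Final: r_3 = 37816, and one checks f(r_3) ≡ 0 mod 17^4.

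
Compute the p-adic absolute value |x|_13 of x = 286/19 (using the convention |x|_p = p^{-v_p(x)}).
|286/19|_13 = 1/13

Step 1 — compute v_13(x) by factoring powers of 13 out of the numerator and denominator: v_13(286/19) = 1. Step 2 — apply |x|_p = p^{-v_p(x)} = 13^{-1} = 1/13.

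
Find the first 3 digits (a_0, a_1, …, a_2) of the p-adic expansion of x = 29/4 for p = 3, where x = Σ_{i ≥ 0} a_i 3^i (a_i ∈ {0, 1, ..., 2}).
(a_0, …, a_2) = (2, 1, 1)

v_3(29/4) = 0 (numerator and denominator both coprime to 3), so x ∈ ℤ_3^×. Compute digits iteratively via a_i = x_i mod 3, x_{i+1} = (x_i − a_i)/3, with x_0 = x:
  x_0 = 29/4;  a_0 = 2;  x_1 = (x_0 − 2)/3 = 7/4
  x_1 = 7/4;  a_1 = 1;  x_2 = (x_1 − 1)/3 = 1/4
  x_2 = 1/4;  a_2 = 1;  x_3 = (x_2 − 1)/3 = -1/4
Digits: (2, 1, 1).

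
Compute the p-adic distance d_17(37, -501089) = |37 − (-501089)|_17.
d_17(37, -501089) = 1/83521

Step 1 — x − y = 37 − (-501089) = 501126. Step 2 — v_17(501126) = 4 (factor: 501126 = (17^4 · 6); the sign does not affect v_p). Step 3 — |x − y|_17 = 17^{-4} = 1/83521.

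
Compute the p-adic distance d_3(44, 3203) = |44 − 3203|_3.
d_3(44, 3203) = 1/243

Step 1 — x − y = 44 − 3203 = -3159. Step 2 — v_3(-3159) = 5 (factor: -3159 = −(3^5 · 13); the sign does not affect v_p). Step 3 — |x − y|_3 = 3^{-5} = 1/243.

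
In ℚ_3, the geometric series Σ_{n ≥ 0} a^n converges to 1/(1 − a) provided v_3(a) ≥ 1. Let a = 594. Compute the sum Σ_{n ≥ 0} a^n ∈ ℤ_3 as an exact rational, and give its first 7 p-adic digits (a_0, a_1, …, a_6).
Σ a^n = 1/(1 − a) = -1/593;  first 7 digits = (1, 0, 0, 1, 1, 2, 1)

v_3(a) = 3 ≥ 1, so the series converges in ℤ_3 to 1/(1 − a) = 1/(1 − 594) = -1/593. Expand this rational in ℤ_3: compute digits iteratively via d_i = x_i mod 3, x_{i+1} = (x_i − d_i)/3. The first 7 digits are (1, 0, 0, 1, 1, 2, 1).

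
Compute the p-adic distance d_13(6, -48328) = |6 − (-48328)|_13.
d_13(6, -48328) = 1/2197

Step 1 — x − y = 6 − (-48328) = 48334. Step 2 — v_13(48334) = 3 (factor: 48334 = (13^3 · 22); the sign does not affect v_p). Step 3 — |x − y|_13 = 13^{-3} = 1/2197.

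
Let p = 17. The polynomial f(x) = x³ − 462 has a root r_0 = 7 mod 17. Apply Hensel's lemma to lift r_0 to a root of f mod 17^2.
r_1 = 228 (mod 289)

Hensel: r_{i+1} = r_i − f(r_i)/f′(r_i) mod 17^{i+2}, where f′(x) = 3x². Iterate:
  r_0 = 7 (mod 17)
  r_1 = 228 (mod 289)
Final: r = 228 with f(r) ≡ 0 mod 17^2.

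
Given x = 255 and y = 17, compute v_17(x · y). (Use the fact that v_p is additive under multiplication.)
v_17(4335) = 2

v_p(x) = 1 (factor: 255 = 17^1 · 15); v_p(y) = 1 (factor: 17 = 17^1 · 1). Additivity: v_p(xy) = v_p(x) + v_p(y) = 1 + 1 = 2. (Direct check: xy = 4335 = 17^2 · (15).)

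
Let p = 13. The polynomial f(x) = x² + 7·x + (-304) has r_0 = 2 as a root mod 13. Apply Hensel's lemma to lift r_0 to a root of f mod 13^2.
r_1 = 28 (mod 169)

Hensel: r_{i+1} = r_i − f(r_i)·(f′(r_i))^{-1} mod 13^{i+2}, f′(x) = 2x + 7. Iterate:
  r_0 = 2 (mod 13)
  r_1 = 28 (mod 169)
Final: r = 28 satisfies f(r) ≡ 0 mod 13^2.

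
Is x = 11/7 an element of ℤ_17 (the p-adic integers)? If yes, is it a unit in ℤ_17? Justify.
x ∈ ℤ_17^× (unit); v_17(x) = 0

ℤ_17 = {x ∈ ℚ_17 : v_17(x) ≥ 0} and ℤ_17^× = {x ∈ ℤ_17 : v_17(x) = 0}. Here v_17(11/7) = v_17(num) − v_17(den) = 0; compare against these criteria.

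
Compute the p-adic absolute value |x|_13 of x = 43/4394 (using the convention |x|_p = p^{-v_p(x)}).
|43/4394|_13 = 2197

Step 1 — compute v_13(x) by factoring powers of 13 out of the numerator and denominator: v_13(43/4394) = -3. Step 2 — apply |x|_p = p^{-v_p(x)} = 13^{3} = 2197.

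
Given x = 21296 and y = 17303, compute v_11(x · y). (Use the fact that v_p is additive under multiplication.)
v_11(368484688) = 6

v_p(x) = 3 (factor: 21296 = 11^3 · 16); v_p(y) = 3 (factor: 17303 = 11^3 · 13). Additivity: v_p(xy) = v_p(x) + v_p(y) = 3 + 3 = 6. (Direct check: xy = 368484688 = 11^6 · (208).)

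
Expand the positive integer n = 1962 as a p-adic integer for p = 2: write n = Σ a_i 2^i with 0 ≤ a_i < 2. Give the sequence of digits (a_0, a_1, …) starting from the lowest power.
(a_0, a_1, …) = (0, 1, 0, 1, 0, 1, 0, 1, 1, 1, 1)

Repeated division by 2 gives the digits low-to-high: 1962 = 1·2^1 + 1·2^3 + 1·2^5 + 1·2^7 + 1·2^8 + 1·2^9 + 1·2^10. Digit sequence: (0, 1, 0, 1, 0, 1, 0, 1, 1, 1, 1).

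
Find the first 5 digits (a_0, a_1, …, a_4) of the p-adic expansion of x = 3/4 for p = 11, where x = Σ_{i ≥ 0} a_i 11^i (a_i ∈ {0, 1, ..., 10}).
(a_0, …, a_4) = (9, 2, 8, 2, 8)

v_11(3/4) = 0 (numerator and denominator both coprime to 11), so x ∈ ℤ_11^×. Compute digits iteratively via a_i = x_i mod 11, x_{i+1} = (x_i − a_i)/11, with x_0 = x:
  x_0 = 3/4;  a_0 = 9;  x_1 = (x_0 − 9)/11 = -3/4
  x_1 = -3/4;  a_1 = 2;  x_2 = (x_1 − 2)/11 = -1/4
  x_2 = -1/4;  a_2 = 8;  x_3 = (x_2 − 8)/11 = -3/4
  x_3 = -3/4;  a_3 = 2;  x_4 = (x_3 − 2)/11 = -1/4
  x_4 = -1/4;  a_4 = 8;  x_5 = (x_4 − 8)/11 = -3/4
Digits: (9, 2, 8, 2, 8).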